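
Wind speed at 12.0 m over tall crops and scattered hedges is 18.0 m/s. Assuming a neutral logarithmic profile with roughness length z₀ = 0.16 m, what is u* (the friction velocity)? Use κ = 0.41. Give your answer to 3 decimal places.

u* ≈ 1.709 m/s

Log law: V(z) = (u*/κ) · ln(z/z₀) ⇒ u* = κ · V / ln(z/z₀)
u* = 0.41 × 18.0 / ln(12.0/0.16) = 0.41 × 18.0 / 4.3175
   = 7.3800 / 4.3175 = 1.7093 m/s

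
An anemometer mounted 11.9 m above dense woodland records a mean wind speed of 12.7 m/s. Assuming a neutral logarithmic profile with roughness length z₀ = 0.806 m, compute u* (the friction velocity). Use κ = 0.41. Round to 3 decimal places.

Log law: V(z) = (u*/κ) · ln(z/z₀) ⇒ u* = κ · V / ln(z/z₀)
u* = 0.41 × 12.7 / ln(11.9/0.806) = 0.41 × 12.7 / 2.6922
   = 5.2070 / 2.6922 = 1.9341 m/s

u* ≈ 1.934 m/s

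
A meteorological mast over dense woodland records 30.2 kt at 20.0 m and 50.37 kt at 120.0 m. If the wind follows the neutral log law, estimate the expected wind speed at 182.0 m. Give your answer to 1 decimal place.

55.1 kt

Log law: V ∝ ln(z/z₀). From the pair, with r = V₁/V₂ = 0.59956,
ln z₀ = (ln z₁ − r·ln z₂)/(1 − r) = (2.9957 − 0.59956×4.7875)/0.40044 = 0.3130 → z₀ = 1.367 m
V₃ = V₁ · ln(z₃/z₀)/ln(z₁/z₀) = 30.2 × 4.8910/2.6828 = 55.0587 kt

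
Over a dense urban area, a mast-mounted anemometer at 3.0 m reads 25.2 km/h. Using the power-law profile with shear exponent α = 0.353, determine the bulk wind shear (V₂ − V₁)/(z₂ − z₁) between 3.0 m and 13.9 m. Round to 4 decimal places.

Power law: V₂ = V₁ · (z₂/z₁)^α = 25.2 × (4.6333)^0.353 = 43.2973 km/h
ΔV/Δz = (43.2973 − 25.2)/(13.9 − 3.0) = 18.0973/10.9000 = 1.66030 km/h/m

1.6603 km/h/m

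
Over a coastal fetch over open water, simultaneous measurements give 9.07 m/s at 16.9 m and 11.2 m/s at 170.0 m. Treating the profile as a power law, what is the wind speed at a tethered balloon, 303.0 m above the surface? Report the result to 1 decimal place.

11.8 m/s

First find α: α = ln(V₂/V₁)/ln(z₂/z₁) = ln(11.2/9.07)/ln(170.0/16.9) = 0.21094/2.30848 = 0.0914
Extrapolate from 170.0 m to 303.0 m: V₃ = 11.2 × (303.0/170.0)^0.0914 = 11.2 × 1.0542 = 11.8074 m/s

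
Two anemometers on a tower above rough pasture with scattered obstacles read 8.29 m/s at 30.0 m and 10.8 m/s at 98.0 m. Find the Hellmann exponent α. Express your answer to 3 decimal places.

Power law: V₂/V₁ = (z₂/z₁)^α ⇒ α = ln(V₂/V₁) / ln(z₂/z₁)
α = ln(10.8/8.29) / ln(98.0/30.0) = ln(1.3028) / ln(3.2667)
  = 0.26450 / 1.18377 = 0.22344

α ≈ 0.223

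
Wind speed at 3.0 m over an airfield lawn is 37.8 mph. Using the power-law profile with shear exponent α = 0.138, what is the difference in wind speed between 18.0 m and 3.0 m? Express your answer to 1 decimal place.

Power law: V₂ = V₁ · (z₂/z₁)^α = 37.8 × (6.0000)^0.138 = 48.4035 mph
ΔV = 48.4035 − 37.8 = 10.6035 mph

10.6 mph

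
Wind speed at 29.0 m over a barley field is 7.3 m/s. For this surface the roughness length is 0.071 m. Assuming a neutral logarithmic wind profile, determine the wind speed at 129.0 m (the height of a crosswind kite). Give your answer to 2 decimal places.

Log law: V(z) ∝ ln(z/z₀), so V₂/V₁ = ln(z₂/z₀) / ln(z₁/z₀).
ln(129.0/0.071) = 7.5049, ln(29.0/0.071) = 6.0124
V₂ = 7.3 × 7.5049/6.0124 = 7.3 × 1.2482 = 9.1122 m/s

9.11 m/s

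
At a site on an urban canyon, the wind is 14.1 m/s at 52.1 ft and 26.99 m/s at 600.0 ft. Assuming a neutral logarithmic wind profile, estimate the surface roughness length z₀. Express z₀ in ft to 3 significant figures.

Log law: V(z) ∝ ln(z/z₀). With r = V₁/V₂ = 14.1/26.99 = 0.52242,
r · ln(z₂/z₀) = ln(z₁/z₀) ⇒ ln z₀ = (ln z₁ − r·ln z₂)/(1 − r)
ln z₀ = (3.95316 − 0.52242×6.39693) / 0.47758 = 1.2800
z₀ = exp(1.2800) = 3.597 ft

z₀ ≈ 3.60 ft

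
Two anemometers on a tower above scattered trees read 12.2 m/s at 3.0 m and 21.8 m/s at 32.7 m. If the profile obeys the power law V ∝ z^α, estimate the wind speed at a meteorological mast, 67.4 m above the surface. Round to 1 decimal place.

26.0 m/s

First find α: α = ln(V₂/V₁)/ln(z₂/z₁) = ln(21.8/12.2)/ln(32.7/3.0) = 0.58047/2.38876 = 0.2430
Extrapolate from 32.7 m to 67.4 m: V₃ = 21.8 × (67.4/32.7)^0.2430 = 21.8 × 1.1921 = 25.9888 m/s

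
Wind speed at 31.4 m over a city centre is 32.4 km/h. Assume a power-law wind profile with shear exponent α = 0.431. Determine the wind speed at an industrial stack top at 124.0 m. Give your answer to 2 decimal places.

58.56 km/h

Power-law profile: V₂ = V₁ · (z₂/z₁)^α
V₂ = 32.4 × (124.0/31.4)^0.431 = 32.4 × (3.9490)^0.431
    = 32.4 × 1.8075 = 58.5643 km/h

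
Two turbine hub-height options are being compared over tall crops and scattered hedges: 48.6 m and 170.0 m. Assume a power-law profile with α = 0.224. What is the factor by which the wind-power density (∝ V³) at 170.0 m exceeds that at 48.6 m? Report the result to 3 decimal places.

2.320

Speed ratio: V_B/V_A = (z_B/z_A)^α = (170.0/48.6)^0.224 = (3.4979)^0.224 = 1.32377
Power-density ratio: P_B/P_A = (V_B/V_A)³ = (1.32377)³ = 2.31975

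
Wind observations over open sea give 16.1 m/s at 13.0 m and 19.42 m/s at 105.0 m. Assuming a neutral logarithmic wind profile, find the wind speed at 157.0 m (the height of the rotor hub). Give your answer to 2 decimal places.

Log law: V ∝ ln(z/z₀). From the pair, with r = V₁/V₂ = 0.82904,
ln z₀ = (ln z₁ − r·ln z₂)/(1 − r) = (2.5649 − 0.82904×4.6540)/0.17096 = -7.5655 → z₀ = 0.0005180 m
V₃ = V₁ · ln(z₃/z₀)/ln(z₁/z₀) = 16.1 × 12.6217/10.1304 = 20.0593 m/s

20.06 m/s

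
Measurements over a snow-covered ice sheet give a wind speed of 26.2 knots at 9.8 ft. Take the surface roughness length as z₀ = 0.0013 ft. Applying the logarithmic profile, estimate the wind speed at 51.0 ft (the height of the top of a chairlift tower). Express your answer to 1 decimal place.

31.0 knots

Log law: V(z) ∝ ln(z/z₀), so V₂/V₁ = ln(z₂/z₀) / ln(z₁/z₀).
ln(51.0/0.0013) = 10.5772, ln(9.8/0.0013) = 8.9278
V₂ = 26.2 × 10.5772/8.9278 = 26.2 × 1.1848 = 31.0406 knots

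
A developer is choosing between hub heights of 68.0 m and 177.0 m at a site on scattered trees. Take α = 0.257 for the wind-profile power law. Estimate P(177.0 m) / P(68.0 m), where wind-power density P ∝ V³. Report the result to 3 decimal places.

Speed ratio: V_B/V_A = (z_B/z_A)^α = (177.0/68.0)^0.257 = (2.6029)^0.257 = 1.27872
Power-density ratio: P_B/P_A = (V_B/V_A)³ = (1.27872)³ = 2.09085

2.091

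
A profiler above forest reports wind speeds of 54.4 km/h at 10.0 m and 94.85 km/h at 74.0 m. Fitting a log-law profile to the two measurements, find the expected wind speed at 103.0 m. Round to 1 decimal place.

101.5 km/h

Log law: V ∝ ln(z/z₀). From the pair, with r = V₁/V₂ = 0.57354,
ln z₀ = (ln z₁ − r·ln z₂)/(1 − r) = (2.3026 − 0.57354×4.3041)/0.42646 = -0.3891 → z₀ = 0.6776 m
V₃ = V₁ · ln(z₃/z₀)/ln(z₁/z₀) = 54.4 × 5.0239/2.6917 = 101.5327 km/h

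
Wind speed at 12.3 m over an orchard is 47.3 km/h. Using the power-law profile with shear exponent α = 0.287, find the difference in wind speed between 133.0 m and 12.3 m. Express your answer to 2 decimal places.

Power law: V₂ = V₁ · (z₂/z₁)^α = 47.3 × (10.8130)^0.287 = 93.6707 km/h
ΔV = 93.6707 − 47.3 = 46.3707 km/h

46.37 km/h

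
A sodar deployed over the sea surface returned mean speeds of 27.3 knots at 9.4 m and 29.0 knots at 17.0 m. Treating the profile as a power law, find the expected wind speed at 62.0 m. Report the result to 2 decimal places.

33.09 knots

First find α: α = ln(V₂/V₁)/ln(z₂/z₁) = ln(29.0/27.3)/ln(17.0/9.4) = 0.06041/0.59250 = 0.1020
Extrapolate from 17.0 m to 62.0 m: V₃ = 29.0 × (62.0/17.0)^0.1020 = 29.0 × 1.1410 = 33.0896 knots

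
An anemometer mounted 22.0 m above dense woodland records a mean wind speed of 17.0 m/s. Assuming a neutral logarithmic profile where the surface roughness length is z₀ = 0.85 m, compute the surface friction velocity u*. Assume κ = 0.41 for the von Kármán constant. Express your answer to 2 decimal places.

Log law: V(z) = (u*/κ) · ln(z/z₀) ⇒ u* = κ · V / ln(z/z₀)
u* = 0.41 × 17.0 / ln(22.0/0.85) = 0.41 × 17.0 / 3.2536
   = 6.9700 / 3.2536 = 2.1423 m/s

u* ≈ 2.14 m/s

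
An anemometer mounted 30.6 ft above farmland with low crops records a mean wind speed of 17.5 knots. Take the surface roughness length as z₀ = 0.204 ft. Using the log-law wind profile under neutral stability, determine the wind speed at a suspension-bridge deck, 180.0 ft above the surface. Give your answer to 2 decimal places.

Log law: V(z) ∝ ln(z/z₀), so V₂/V₁ = ln(z₂/z₀) / ln(z₁/z₀).
ln(180.0/0.204) = 6.7826, ln(30.6/0.204) = 5.0106
V₂ = 17.5 × 6.7826/5.0106 = 17.5 × 1.3536 = 23.6887 knots

23.69 knots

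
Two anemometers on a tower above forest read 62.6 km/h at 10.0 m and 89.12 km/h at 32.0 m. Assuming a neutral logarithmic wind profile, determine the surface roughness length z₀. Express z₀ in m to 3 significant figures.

Log law: V(z) ∝ ln(z/z₀). With r = V₁/V₂ = 62.6/89.12 = 0.70242,
r · ln(z₂/z₀) = ln(z₁/z₀) ⇒ ln z₀ = (ln z₁ − r·ln z₂)/(1 − r)
ln z₀ = (2.30259 − 0.70242×3.46574) / 0.29758 = -0.4430
z₀ = exp(-0.4430) = 0.6421 m

z₀ ≈ 0.642 m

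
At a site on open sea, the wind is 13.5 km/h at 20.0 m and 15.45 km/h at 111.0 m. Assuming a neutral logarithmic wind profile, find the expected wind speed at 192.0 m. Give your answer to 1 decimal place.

Log law: V ∝ ln(z/z₀). From the pair, with r = V₁/V₂ = 0.87379,
ln z₀ = (ln z₁ − r·ln z₂)/(1 − r) = (2.9957 − 0.87379×4.7095)/0.12621 = -8.8690 → z₀ = 0.0001407 m
V₃ = V₁ · ln(z₃/z₀)/ln(z₁/z₀) = 13.5 × 14.1265/11.8648 = 16.0735 km/h

16.1 km/h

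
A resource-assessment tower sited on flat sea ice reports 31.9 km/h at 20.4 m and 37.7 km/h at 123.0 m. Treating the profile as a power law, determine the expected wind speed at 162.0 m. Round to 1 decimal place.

38.7 km/h

First find α: α = ln(V₂/V₁)/ln(z₂/z₁) = ln(37.7/31.9)/ln(123.0/20.4) = 0.16705/1.79665 = 0.0930
Extrapolate from 123.0 m to 162.0 m: V₃ = 37.7 × (162.0/123.0)^0.0930 = 37.7 × 1.0259 = 38.6779 km/h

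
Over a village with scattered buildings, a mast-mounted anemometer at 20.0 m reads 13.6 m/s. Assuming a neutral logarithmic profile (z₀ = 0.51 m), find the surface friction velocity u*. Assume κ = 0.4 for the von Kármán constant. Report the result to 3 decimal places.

u* ≈ 1.483 m/s

Log law: V(z) = (u*/κ) · ln(z/z₀) ⇒ u* = κ · V / ln(z/z₀)
u* = 0.4 × 13.6 / ln(20.0/0.51) = 0.4 × 13.6 / 3.6691
   = 5.4400 / 3.6691 = 1.4827 m/s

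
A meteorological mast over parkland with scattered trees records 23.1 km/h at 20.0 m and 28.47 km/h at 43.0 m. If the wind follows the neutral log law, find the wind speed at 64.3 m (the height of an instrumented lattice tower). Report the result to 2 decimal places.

31.29 km/h

Log law: V ∝ ln(z/z₀). From the pair, with r = V₁/V₂ = 0.81138,
ln z₀ = (ln z₁ − r·ln z₂)/(1 − r) = (2.9957 − 0.81138×3.7612)/0.18862 = -0.2971 → z₀ = 0.7430 m
V₃ = V₁ · ln(z₃/z₀)/ln(z₁/z₀) = 23.1 × 4.4606/3.2928 = 31.2927 km/h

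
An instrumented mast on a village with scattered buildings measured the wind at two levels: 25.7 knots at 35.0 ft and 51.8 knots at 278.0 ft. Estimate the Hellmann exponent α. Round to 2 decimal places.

Power law: V₂/V₁ = (z₂/z₁)^α ⇒ α = ln(V₂/V₁) / ln(z₂/z₁)
α = ln(51.8/25.7) / ln(278.0/35.0) = ln(2.0156) / ln(7.9429)
  = 0.70090 / 2.07227 = 0.33823

α ≈ 0.34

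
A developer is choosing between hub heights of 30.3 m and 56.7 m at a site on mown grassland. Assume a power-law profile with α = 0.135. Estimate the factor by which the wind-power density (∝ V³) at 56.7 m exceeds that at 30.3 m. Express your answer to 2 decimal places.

Speed ratio: V_B/V_A = (z_B/z_A)^α = (56.7/30.3)^0.135 = (1.8713)^0.135 = 1.08828
Power-density ratio: P_B/P_A = (V_B/V_A)³ = (1.08828)³ = 1.28889

1.29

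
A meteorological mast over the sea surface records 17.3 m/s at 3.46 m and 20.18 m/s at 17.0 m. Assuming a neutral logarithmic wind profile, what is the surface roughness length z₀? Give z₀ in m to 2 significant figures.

z₀ ≈ 0.00024 m

Log law: V(z) ∝ ln(z/z₀). With r = V₁/V₂ = 17.3/20.18 = 0.85728,
r · ln(z₂/z₀) = ln(z₁/z₀) ⇒ ln z₀ = (ln z₁ − r·ln z₂)/(1 − r)
ln z₀ = (1.24127 − 0.85728×2.83321) / 0.14272 = -8.3215
z₀ = exp(-8.3215) = 0.0002432 m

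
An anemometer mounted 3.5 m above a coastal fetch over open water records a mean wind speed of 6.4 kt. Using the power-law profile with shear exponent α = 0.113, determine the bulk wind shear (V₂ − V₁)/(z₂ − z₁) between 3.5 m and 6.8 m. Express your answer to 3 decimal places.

0.151 kt/m

Power law: V₂ = V₁ · (z₂/z₁)^α = 6.4 × (1.9429)^0.113 = 6.8988 kt
ΔV/Δz = (6.8988 − 6.4)/(6.8 − 3.5) = 0.4988/3.3000 = 0.15115 kt/m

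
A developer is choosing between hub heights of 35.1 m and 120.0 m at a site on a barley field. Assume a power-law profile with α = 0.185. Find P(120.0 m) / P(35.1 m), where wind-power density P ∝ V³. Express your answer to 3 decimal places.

Speed ratio: V_B/V_A = (z_B/z_A)^α = (120.0/35.1)^0.185 = (3.4188)^0.185 = 1.25536
Power-density ratio: P_B/P_A = (V_B/V_A)³ = (1.25536)³ = 1.97834

1.978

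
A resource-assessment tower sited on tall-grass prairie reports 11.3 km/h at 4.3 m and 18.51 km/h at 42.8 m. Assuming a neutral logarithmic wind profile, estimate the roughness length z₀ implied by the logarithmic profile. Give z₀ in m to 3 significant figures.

z₀ ≈ 0.117 m

Log law: V(z) ∝ ln(z/z₀). With r = V₁/V₂ = 11.3/18.51 = 0.61048,
r · ln(z₂/z₀) = ln(z₁/z₀) ⇒ ln z₀ = (ln z₁ − r·ln z₂)/(1 − r)
ln z₀ = (1.45862 − 0.61048×3.75654) / 0.38952 = -2.1428
z₀ = exp(-2.1428) = 0.1173 m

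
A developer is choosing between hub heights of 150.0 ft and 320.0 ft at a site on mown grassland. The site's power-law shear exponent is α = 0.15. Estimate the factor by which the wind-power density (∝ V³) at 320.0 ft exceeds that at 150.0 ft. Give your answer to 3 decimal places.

Speed ratio: V_B/V_A = (z_B/z_A)^α = (320.0/150.0)^0.15 = (2.1333)^0.15 = 1.12036
Power-density ratio: P_B/P_A = (V_B/V_A)³ = (1.12036)³ = 1.40629

1.406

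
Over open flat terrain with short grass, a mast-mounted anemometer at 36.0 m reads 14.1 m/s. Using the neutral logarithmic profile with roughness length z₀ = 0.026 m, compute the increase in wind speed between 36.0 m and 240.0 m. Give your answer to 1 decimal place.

Log law: V₂ = V₁ · ln(z₂/z₀)/ln(z₁/z₀) = 14.1 × 9.1303/7.2332 = 17.7982 m/s
ΔV = 17.7982 − 14.1 = 3.6982 m/s

3.7 m/s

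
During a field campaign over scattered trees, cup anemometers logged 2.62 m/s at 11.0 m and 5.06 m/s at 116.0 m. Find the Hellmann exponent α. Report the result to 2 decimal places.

α ≈ 0.28

Power law: V₂/V₁ = (z₂/z₁)^α ⇒ α = ln(V₂/V₁) / ln(z₂/z₁)
α = ln(5.06/2.62) / ln(116.0/11.0) = ln(1.9313) / ln(10.5455)
  = 0.65819 / 2.35569 = 0.27940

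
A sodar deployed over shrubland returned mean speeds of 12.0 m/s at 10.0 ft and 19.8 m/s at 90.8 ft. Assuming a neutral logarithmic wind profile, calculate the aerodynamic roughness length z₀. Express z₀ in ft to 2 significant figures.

Log law: V(z) ∝ ln(z/z₀). With r = V₁/V₂ = 12.0/19.8 = 0.60606,
r · ln(z₂/z₀) = ln(z₁/z₀) ⇒ ln z₀ = (ln z₁ − r·ln z₂)/(1 − r)
ln z₀ = (2.30259 − 0.60606×4.50866) / 0.39394 = -1.0914
z₀ = exp(-1.0914) = 0.3358 ft

z₀ ≈ 0.34 ft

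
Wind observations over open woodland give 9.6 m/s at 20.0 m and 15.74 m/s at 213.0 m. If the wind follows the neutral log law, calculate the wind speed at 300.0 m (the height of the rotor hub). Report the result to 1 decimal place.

Log law: V ∝ ln(z/z₀). From the pair, with r = V₁/V₂ = 0.60991,
ln z₀ = (ln z₁ − r·ln z₂)/(1 − r) = (2.9957 − 0.60991×5.3613)/0.39009 = -0.7029 → z₀ = 0.4952 m
V₃ = V₁ · ln(z₃/z₀)/ln(z₁/z₀) = 9.6 × 6.4066/3.6986 = 16.6290 m/s

16.6 m/s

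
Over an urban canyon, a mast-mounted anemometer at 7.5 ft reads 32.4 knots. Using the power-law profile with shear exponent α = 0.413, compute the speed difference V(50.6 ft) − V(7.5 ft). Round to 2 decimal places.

Power law: V₂ = V₁ · (z₂/z₁)^α = 32.4 × (6.7467)^0.413 = 71.2786 knots
ΔV = 71.2786 − 32.4 = 38.8786 knots

38.88 knots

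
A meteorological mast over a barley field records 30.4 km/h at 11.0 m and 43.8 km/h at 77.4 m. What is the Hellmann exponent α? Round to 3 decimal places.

Power law: V₂/V₁ = (z₂/z₁)^α ⇒ α = ln(V₂/V₁) / ln(z₂/z₁)
α = ln(43.8/30.4) / ln(77.4/11.0) = ln(1.4408) / ln(7.0364)
  = 0.36519 / 1.95109 = 0.18717

α ≈ 0.187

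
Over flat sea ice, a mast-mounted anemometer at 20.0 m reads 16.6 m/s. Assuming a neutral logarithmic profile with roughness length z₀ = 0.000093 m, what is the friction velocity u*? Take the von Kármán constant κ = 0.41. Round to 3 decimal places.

Log law: V(z) = (u*/κ) · ln(z/z₀) ⇒ u* = κ · V / ln(z/z₀)
u* = 0.41 × 16.6 / ln(20.0/0.000093) = 0.41 × 16.6 / 12.2786
   = 6.8060 / 12.2786 = 0.5543 m/s

u* ≈ 0.554 m/s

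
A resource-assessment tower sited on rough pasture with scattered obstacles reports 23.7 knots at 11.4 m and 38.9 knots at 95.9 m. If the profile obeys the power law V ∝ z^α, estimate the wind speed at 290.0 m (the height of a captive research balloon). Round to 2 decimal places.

50.32 knots

First find α: α = ln(V₂/V₁)/ln(z₂/z₁) = ln(38.9/23.7)/ln(95.9/11.4) = 0.49552/2.12969 = 0.2327
Extrapolate from 95.9 m to 290.0 m: V₃ = 38.9 × (290.0/95.9)^0.2327 = 38.9 × 1.2937 = 50.3230 knots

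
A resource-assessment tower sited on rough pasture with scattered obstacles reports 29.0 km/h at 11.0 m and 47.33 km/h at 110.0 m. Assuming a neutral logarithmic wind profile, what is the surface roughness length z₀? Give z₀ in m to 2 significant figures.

Log law: V(z) ∝ ln(z/z₀). With r = V₁/V₂ = 29.0/47.33 = 0.61272,
r · ln(z₂/z₀) = ln(z₁/z₀) ⇒ ln z₀ = (ln z₁ − r·ln z₂)/(1 − r)
ln z₀ = (2.39790 − 0.61272×4.70048) / 0.38728 = -1.2450
z₀ = exp(-1.2450) = 0.2879 m

z₀ ≈ 0.29 m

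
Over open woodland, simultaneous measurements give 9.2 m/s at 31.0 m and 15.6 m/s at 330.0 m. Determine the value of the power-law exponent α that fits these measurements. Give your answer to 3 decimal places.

α ≈ 0.223

Power law: V₂/V₁ = (z₂/z₁)^α ⇒ α = ln(V₂/V₁) / ln(z₂/z₁)
α = ln(15.6/9.2) / ln(330.0/31.0) = ln(1.6957) / ln(10.6452)
  = 0.52807 / 2.36511 = 0.22327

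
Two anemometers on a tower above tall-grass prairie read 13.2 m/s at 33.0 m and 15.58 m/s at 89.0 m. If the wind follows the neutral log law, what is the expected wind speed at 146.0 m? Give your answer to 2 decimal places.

Log law: V ∝ ln(z/z₀). From the pair, with r = V₁/V₂ = 0.84724,
ln z₀ = (ln z₁ − r·ln z₂)/(1 − r) = (3.4965 − 0.84724×4.4886)/0.15276 = -2.0061 → z₀ = 0.1345 m
V₃ = V₁ · ln(z₃/z₀)/ln(z₁/z₀) = 13.2 × 6.9897/5.5026 = 16.7674 m/s

16.77 m/s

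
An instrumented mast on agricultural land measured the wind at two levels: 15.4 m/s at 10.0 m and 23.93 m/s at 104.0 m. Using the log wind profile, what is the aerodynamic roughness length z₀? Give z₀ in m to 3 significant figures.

z₀ ≈ 0.146 m

Log law: V(z) ∝ ln(z/z₀). With r = V₁/V₂ = 15.4/23.93 = 0.64354,
r · ln(z₂/z₀) = ln(z₁/z₀) ⇒ ln z₀ = (ln z₁ − r·ln z₂)/(1 − r)
ln z₀ = (2.30259 − 0.64354×4.64439) / 0.35646 = -1.9253
z₀ = exp(-1.9253) = 0.1458 m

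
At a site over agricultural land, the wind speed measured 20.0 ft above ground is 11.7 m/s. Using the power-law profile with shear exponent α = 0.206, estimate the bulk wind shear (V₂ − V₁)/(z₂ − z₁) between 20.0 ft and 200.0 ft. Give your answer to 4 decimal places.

0.0395 m/s/ft

Power law: V₂ = V₁ · (z₂/z₁)^α = 11.7 × (10.0000)^0.206 = 18.8012 m/s
ΔV/Δz = (18.8012 − 11.7)/(200.0 − 20.0) = 7.1012/180.0000 = 0.03945 m/s/ft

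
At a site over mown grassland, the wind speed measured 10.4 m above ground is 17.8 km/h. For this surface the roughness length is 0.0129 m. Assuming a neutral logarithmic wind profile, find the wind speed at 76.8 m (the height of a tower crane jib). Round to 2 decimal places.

Log law: V(z) ∝ ln(z/z₀), so V₂/V₁ = ln(z₂/z₀) / ln(z₁/z₀).
ln(76.8/0.0129) = 8.6917, ln(10.4/0.0129) = 6.6923
V₂ = 17.8 × 8.6917/6.6923 = 17.8 × 1.2988 = 23.1179 km/h

23.12 km/h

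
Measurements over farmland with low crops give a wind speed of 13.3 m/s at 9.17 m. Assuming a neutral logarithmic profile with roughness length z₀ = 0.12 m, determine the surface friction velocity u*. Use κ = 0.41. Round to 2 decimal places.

Log law: V(z) = (u*/κ) · ln(z/z₀) ⇒ u* = κ · V / ln(z/z₀)
u* = 0.41 × 13.3 / ln(9.17/0.12) = 0.41 × 13.3 / 4.3362
   = 5.4530 / 4.3362 = 1.2576 m/s

u* ≈ 1.26 m/s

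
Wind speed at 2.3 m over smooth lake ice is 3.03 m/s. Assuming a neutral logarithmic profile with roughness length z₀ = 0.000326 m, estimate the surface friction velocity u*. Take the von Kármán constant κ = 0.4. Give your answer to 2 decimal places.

Log law: V(z) = (u*/κ) · ln(z/z₀) ⇒ u* = κ · V / ln(z/z₀)
u* = 0.4 × 3.03 / ln(2.3/0.000326) = 0.4 × 3.03 / 8.8615
   = 1.2120 / 8.8615 = 0.1368 m/s

u* ≈ 0.14 m/s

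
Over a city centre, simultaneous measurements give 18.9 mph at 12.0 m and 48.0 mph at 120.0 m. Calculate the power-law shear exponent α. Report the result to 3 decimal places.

α ≈ 0.405

Power law: V₂/V₁ = (z₂/z₁)^α ⇒ α = ln(V₂/V₁) / ln(z₂/z₁)
α = ln(48.0/18.9) / ln(120.0/12.0) = ln(2.5397) / ln(10.0000)
  = 0.93204 / 2.30259 = 0.40478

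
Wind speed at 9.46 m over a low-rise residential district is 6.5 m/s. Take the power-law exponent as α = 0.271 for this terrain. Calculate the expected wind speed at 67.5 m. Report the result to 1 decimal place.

11.1 m/s

Power-law profile: V₂ = V₁ · (z₂/z₁)^α
V₂ = 6.5 × (67.5/9.46)^0.271 = 6.5 × (7.1353)^0.271
    = 6.5 × 1.7032 = 11.0710 m/s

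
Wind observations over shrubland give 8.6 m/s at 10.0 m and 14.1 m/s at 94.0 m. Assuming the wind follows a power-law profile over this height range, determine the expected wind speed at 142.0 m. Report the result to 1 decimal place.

15.4 m/s

First find α: α = ln(V₂/V₁)/ln(z₂/z₁) = ln(14.1/8.6)/ln(94.0/10.0) = 0.49441/2.24071 = 0.2207
Extrapolate from 94.0 m to 142.0 m: V₃ = 14.1 × (142.0/94.0)^0.2207 = 14.1 × 1.0953 = 15.4437 m/s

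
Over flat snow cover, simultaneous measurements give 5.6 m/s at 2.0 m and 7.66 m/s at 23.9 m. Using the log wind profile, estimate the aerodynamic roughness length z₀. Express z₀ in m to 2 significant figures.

Log law: V(z) ∝ ln(z/z₀). With r = V₁/V₂ = 5.6/7.66 = 0.73107,
r · ln(z₂/z₀) = ln(z₁/z₀) ⇒ ln z₀ = (ln z₁ − r·ln z₂)/(1 − r)
ln z₀ = (0.69315 − 0.73107×3.17388) / 0.26893 = -6.0506
z₀ = exp(-6.0506) = 0.002356 m

z₀ ≈ 0.0024 m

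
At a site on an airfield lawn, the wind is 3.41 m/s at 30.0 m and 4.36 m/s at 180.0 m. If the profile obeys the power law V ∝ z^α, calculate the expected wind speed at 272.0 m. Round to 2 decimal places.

4.61 m/s

First find α: α = ln(V₂/V₁)/ln(z₂/z₁) = ln(4.36/3.41)/ln(180.0/30.0) = 0.24576/1.79176 = 0.1372
Extrapolate from 180.0 m to 272.0 m: V₃ = 4.36 × (272.0/180.0)^0.1372 = 4.36 × 1.0583 = 4.6140 m/s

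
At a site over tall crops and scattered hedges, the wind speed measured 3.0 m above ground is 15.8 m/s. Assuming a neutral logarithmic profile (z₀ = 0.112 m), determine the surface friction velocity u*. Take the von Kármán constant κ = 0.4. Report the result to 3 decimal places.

u* ≈ 1.922 m/s

Log law: V(z) = (u*/κ) · ln(z/z₀) ⇒ u* = κ · V / ln(z/z₀)
u* = 0.4 × 15.8 / ln(3.0/0.112) = 0.4 × 15.8 / 3.2879
   = 6.3200 / 3.2879 = 1.9222 m/s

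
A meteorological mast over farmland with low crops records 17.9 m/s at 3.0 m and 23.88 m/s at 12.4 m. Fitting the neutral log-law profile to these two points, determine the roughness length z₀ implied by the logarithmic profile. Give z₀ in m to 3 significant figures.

Log law: V(z) ∝ ln(z/z₀). With r = V₁/V₂ = 17.9/23.88 = 0.74958,
r · ln(z₂/z₀) = ln(z₁/z₀) ⇒ ln z₀ = (ln z₁ − r·ln z₂)/(1 − r)
ln z₀ = (1.09861 − 0.74958×2.51770) / 0.25042 = -3.1491
z₀ = exp(-3.1491) = 0.04289 m

z₀ ≈ 0.0429 m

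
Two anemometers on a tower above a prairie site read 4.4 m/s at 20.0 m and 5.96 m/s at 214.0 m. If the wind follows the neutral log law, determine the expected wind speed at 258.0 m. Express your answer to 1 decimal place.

6.1 m/s

Log law: V ∝ ln(z/z₀). From the pair, with r = V₁/V₂ = 0.73826,
ln z₀ = (ln z₁ − r·ln z₂)/(1 − r) = (2.9957 − 0.73826×5.3660)/0.26174 = -3.6896 → z₀ = 0.02498 m
V₃ = V₁ · ln(z₃/z₀)/ln(z₁/z₀) = 4.4 × 9.2425/6.6853 = 6.0831 m/s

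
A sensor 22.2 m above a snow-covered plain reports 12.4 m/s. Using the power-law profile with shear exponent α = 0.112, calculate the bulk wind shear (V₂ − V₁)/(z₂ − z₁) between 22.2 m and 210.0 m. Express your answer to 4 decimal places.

Power law: V₂ = V₁ · (z₂/z₁)^α = 12.4 × (9.4595)^0.112 = 15.9485 m/s
ΔV/Δz = (15.9485 − 12.4)/(210.0 − 22.2) = 3.5485/187.8000 = 0.01889 m/s/m

0.0189 m/s/m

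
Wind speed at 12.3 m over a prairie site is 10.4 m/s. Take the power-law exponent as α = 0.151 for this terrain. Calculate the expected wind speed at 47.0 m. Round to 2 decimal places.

12.73 m/s

Power-law profile: V₂ = V₁ · (z₂/z₁)^α
V₂ = 10.4 × (47.0/12.3)^0.151 = 10.4 × (3.8211)^0.151
    = 10.4 × 1.2244 = 12.7334 m/s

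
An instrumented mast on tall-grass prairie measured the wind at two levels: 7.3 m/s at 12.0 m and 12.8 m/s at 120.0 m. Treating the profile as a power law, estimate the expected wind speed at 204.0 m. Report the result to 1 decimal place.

First find α: α = ln(V₂/V₁)/ln(z₂/z₁) = ln(12.8/7.3)/ln(120.0/12.0) = 0.56157/2.30259 = 0.2439
Extrapolate from 120.0 m to 204.0 m: V₃ = 12.8 × (204.0/120.0)^0.2439 = 12.8 × 1.1382 = 14.5685 m/s

14.6 m/s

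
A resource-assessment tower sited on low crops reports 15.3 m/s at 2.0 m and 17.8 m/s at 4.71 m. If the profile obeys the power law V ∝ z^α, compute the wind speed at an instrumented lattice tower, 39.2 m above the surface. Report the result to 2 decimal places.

First find α: α = ln(V₂/V₁)/ln(z₂/z₁) = ln(17.8/15.3)/ln(4.71/2.0) = 0.15135/0.85654 = 0.1767
Extrapolate from 4.71 m to 39.2 m: V₃ = 17.8 × (39.2/4.71)^0.1767 = 17.8 × 1.4541 = 25.8836 m/s

25.88 m/s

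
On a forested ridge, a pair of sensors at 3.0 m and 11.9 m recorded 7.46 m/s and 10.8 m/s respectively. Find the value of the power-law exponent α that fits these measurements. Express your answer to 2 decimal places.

Power law: V₂/V₁ = (z₂/z₁)^α ⇒ α = ln(V₂/V₁) / ln(z₂/z₁)
α = ln(10.8/7.46) / ln(11.9/3.0) = ln(1.4477) / ln(3.9667)
  = 0.36999 / 1.37793 = 0.26851

α ≈ 0.27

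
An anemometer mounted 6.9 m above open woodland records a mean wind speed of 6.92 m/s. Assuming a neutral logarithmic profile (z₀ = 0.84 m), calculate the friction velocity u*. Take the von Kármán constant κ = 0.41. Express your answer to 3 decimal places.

u* ≈ 1.347 m/s

Log law: V(z) = (u*/κ) · ln(z/z₀) ⇒ u* = κ · V / ln(z/z₀)
u* = 0.41 × 6.92 / ln(6.9/0.84) = 0.41 × 6.92 / 2.1059
   = 2.8372 / 2.1059 = 1.3473 m/s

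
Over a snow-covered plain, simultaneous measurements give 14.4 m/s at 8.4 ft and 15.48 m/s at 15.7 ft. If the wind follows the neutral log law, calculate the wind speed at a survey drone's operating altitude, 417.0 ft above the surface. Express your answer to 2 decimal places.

Log law: V ∝ ln(z/z₀). From the pair, with r = V₁/V₂ = 0.93023,
ln z₀ = (ln z₁ − r·ln z₂)/(1 − r) = (2.1282 − 0.93023×2.7537)/0.06977 = -6.2108 → z₀ = 0.002008 ft
V₃ = V₁ · ln(z₃/z₀)/ln(z₁/z₀) = 14.4 × 12.2439/8.3391 = 21.1430 m/s

21.14 m/s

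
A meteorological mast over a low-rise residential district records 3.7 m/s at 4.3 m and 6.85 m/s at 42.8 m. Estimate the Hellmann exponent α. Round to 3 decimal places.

Power law: V₂/V₁ = (z₂/z₁)^α ⇒ α = ln(V₂/V₁) / ln(z₂/z₁)
α = ln(6.85/3.7) / ln(42.8/4.3) = ln(1.8514) / ln(9.9535)
  = 0.61592 / 2.29792 = 0.26803

α ≈ 0.268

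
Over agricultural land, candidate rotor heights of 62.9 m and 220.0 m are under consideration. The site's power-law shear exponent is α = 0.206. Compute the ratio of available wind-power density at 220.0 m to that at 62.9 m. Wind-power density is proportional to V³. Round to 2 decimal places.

Speed ratio: V_B/V_A = (z_B/z_A)^α = (220.0/62.9)^0.206 = (3.4976)^0.206 = 1.29425
Power-density ratio: P_B/P_A = (V_B/V_A)³ = (1.29425)³ = 2.16796

2.17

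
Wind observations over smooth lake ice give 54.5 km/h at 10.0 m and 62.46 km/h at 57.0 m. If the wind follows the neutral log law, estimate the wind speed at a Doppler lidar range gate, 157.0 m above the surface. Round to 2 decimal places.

67.09 km/h

Log law: V ∝ ln(z/z₀). From the pair, with r = V₁/V₂ = 0.87256,
ln z₀ = (ln z₁ − r·ln z₂)/(1 − r) = (2.3026 − 0.87256×4.0431)/0.12744 = -9.6139 → z₀ = 0.00006679 m
V₃ = V₁ · ln(z₃/z₀)/ln(z₁/z₀) = 54.5 × 14.6702/11.9165 = 67.0938 km/h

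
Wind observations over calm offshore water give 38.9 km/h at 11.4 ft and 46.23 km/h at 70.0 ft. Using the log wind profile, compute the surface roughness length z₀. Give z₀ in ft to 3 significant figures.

Log law: V(z) ∝ ln(z/z₀). With r = V₁/V₂ = 38.9/46.23 = 0.84144,
r · ln(z₂/z₀) = ln(z₁/z₀) ⇒ ln z₀ = (ln z₁ − r·ln z₂)/(1 − r)
ln z₀ = (2.43361 − 0.84144×4.24850) / 0.15856 = -7.1979
z₀ = exp(-7.1979) = 0.0007482 ft

z₀ ≈ 0.000748 ft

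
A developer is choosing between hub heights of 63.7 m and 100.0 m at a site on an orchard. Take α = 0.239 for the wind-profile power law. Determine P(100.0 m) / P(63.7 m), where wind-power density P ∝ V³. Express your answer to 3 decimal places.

Speed ratio: V_B/V_A = (z_B/z_A)^α = (100.0/63.7)^0.239 = (1.5699)^0.239 = 1.11381
Power-density ratio: P_B/P_A = (V_B/V_A)³ = (1.11381)³ = 1.38176

1.382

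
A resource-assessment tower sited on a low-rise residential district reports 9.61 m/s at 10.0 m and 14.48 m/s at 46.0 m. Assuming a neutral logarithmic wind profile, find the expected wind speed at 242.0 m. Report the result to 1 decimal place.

19.8 m/s

Log law: V ∝ ln(z/z₀). From the pair, with r = V₁/V₂ = 0.66367,
ln z₀ = (ln z₁ − r·ln z₂)/(1 − r) = (2.3026 − 0.66367×3.8286)/0.33633 = -0.7088 → z₀ = 0.4922 m
V₃ = V₁ · ln(z₃/z₀)/ln(z₁/z₀) = 9.61 × 6.1977/3.0114 = 19.7784 m/s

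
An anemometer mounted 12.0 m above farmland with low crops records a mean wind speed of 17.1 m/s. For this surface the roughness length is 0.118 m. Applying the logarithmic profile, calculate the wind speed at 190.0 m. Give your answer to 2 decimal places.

Log law: V(z) ∝ ln(z/z₀), so V₂/V₁ = ln(z₂/z₀) / ln(z₁/z₀).
ln(190.0/0.118) = 7.3841, ln(12.0/0.118) = 4.6220
V₂ = 17.1 × 7.3841/4.6220 = 17.1 × 1.5976 = 27.3190 m/s

27.32 m/s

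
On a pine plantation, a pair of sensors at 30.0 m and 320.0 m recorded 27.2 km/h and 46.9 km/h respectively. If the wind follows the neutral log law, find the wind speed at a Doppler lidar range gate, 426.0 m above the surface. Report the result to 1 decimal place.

Log law: V ∝ ln(z/z₀). From the pair, with r = V₁/V₂ = 0.57996,
ln z₀ = (ln z₁ − r·ln z₂)/(1 − r) = (3.4012 − 0.57996×5.7683)/0.42004 = 0.1329 → z₀ = 1.142 m
V₃ = V₁ · ln(z₃/z₀)/ln(z₁/z₀) = 27.2 × 5.9216/3.2683 = 49.2812 km/h

49.3 km/h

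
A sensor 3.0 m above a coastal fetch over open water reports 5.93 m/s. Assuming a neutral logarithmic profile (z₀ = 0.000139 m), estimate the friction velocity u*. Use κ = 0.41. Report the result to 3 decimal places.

u* ≈ 0.244 m/s

Log law: V(z) = (u*/κ) · ln(z/z₀) ⇒ u* = κ · V / ln(z/z₀)
u* = 0.41 × 5.93 / ln(3.0/0.000139) = 0.41 × 5.93 / 9.9796
   = 2.4313 / 9.9796 = 0.2436 m/s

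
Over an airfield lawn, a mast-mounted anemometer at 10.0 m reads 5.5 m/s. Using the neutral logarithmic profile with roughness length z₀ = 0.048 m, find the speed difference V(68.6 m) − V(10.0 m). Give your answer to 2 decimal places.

Log law: V₂ = V₁ · ln(z₂/z₀)/ln(z₁/z₀) = 5.5 × 7.2648/5.3391 = 7.4837 m/s
ΔV = 7.4837 − 5.5 = 1.9837 m/s

1.98 m/s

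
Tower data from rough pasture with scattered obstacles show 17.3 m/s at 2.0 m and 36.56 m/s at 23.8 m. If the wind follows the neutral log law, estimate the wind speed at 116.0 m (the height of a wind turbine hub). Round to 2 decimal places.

48.88 m/s

Log law: V ∝ ln(z/z₀). From the pair, with r = V₁/V₂ = 0.47319,
ln z₀ = (ln z₁ − r·ln z₂)/(1 − r) = (0.6931 − 0.47319×3.1697)/0.52681 = -1.5314 → z₀ = 0.2162 m
V₃ = V₁ · ln(z₃/z₀)/ln(z₁/z₀) = 17.3 × 6.2850/2.2245 = 48.8780 m/s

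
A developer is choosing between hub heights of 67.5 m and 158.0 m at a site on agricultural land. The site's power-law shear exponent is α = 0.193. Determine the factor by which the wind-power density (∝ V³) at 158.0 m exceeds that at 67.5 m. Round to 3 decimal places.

Speed ratio: V_B/V_A = (z_B/z_A)^α = (158.0/67.5)^0.193 = (2.3407)^0.193 = 1.17838
Power-density ratio: P_B/P_A = (V_B/V_A)³ = (1.17838)³ = 1.63627

1.636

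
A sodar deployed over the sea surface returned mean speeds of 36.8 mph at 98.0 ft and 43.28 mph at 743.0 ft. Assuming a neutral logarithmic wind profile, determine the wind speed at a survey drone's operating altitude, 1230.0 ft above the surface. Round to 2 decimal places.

Log law: V ∝ ln(z/z₀). From the pair, with r = V₁/V₂ = 0.85028,
ln z₀ = (ln z₁ − r·ln z₂)/(1 − r) = (4.5850 − 0.85028×6.6107)/0.14972 = -6.9192 → z₀ = 0.0009887 ft
V₃ = V₁ · ln(z₃/z₀)/ln(z₁/z₀) = 36.8 × 14.0339/11.5041 = 44.8925 mph

44.89 mph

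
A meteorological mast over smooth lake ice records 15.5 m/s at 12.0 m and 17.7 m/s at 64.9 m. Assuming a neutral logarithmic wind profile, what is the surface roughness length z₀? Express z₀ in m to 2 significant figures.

Log law: V(z) ∝ ln(z/z₀). With r = V₁/V₂ = 15.5/17.7 = 0.87571,
r · ln(z₂/z₀) = ln(z₁/z₀) ⇒ ln z₀ = (ln z₁ − r·ln z₂)/(1 − r)
ln z₀ = (2.48491 − 0.87571×4.17285) / 0.12429 = -9.4074
z₀ = exp(-9.4074) = 0.00008211 m

z₀ ≈ 0.000082 m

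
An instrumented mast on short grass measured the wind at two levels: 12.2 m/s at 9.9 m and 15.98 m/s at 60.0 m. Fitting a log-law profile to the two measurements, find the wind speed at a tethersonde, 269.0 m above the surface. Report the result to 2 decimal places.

Log law: V ∝ ln(z/z₀). From the pair, with r = V₁/V₂ = 0.76345,
ln z₀ = (ln z₁ − r·ln z₂)/(1 − r) = (2.2925 − 0.76345×4.0943)/0.23655 = -3.5228 → z₀ = 0.02952 m
V₃ = V₁ · ln(z₃/z₀)/ln(z₁/z₀) = 12.2 × 9.1175/5.8154 = 19.1276 m/s

19.13 m/s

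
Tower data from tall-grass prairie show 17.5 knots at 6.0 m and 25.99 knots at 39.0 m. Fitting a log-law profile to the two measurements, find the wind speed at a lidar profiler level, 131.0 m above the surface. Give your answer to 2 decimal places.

31.49 knots

Log law: V ∝ ln(z/z₀). From the pair, with r = V₁/V₂ = 0.67334,
ln z₀ = (ln z₁ − r·ln z₂)/(1 − r) = (1.7918 − 0.67334×3.6636)/0.32666 = -2.0665 → z₀ = 0.1266 m
V₃ = V₁ · ln(z₃/z₀)/ln(z₁/z₀) = 17.5 × 6.9417/3.8582 = 31.4857 knots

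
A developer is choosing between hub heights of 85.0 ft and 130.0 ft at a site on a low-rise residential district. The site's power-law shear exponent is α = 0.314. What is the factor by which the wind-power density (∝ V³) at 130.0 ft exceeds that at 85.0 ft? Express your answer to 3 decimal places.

Speed ratio: V_B/V_A = (z_B/z_A)^α = (130.0/85.0)^0.314 = (1.5294)^0.314 = 1.14272
Power-density ratio: P_B/P_A = (V_B/V_A)³ = (1.14272)³ = 1.49218

1.492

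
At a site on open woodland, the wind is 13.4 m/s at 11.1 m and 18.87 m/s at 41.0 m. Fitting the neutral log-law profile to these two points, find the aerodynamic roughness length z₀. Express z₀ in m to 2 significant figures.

z₀ ≈ 0.45 m

Log law: V(z) ∝ ln(z/z₀). With r = V₁/V₂ = 13.4/18.87 = 0.71012,
r · ln(z₂/z₀) = ln(z₁/z₀) ⇒ ln z₀ = (ln z₁ − r·ln z₂)/(1 − r)
ln z₀ = (2.40695 − 0.71012×3.71357) / 0.28988 = -0.7939
z₀ = exp(-0.7939) = 0.4521 m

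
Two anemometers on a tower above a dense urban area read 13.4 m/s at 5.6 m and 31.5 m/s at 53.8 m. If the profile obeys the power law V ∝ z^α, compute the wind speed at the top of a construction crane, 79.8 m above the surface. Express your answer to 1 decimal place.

First find α: α = ln(V₂/V₁)/ln(z₂/z₁) = ln(31.5/13.4)/ln(53.8/5.6) = 0.85473/2.26251 = 0.3778
Extrapolate from 53.8 m to 79.8 m: V₃ = 31.5 × (79.8/53.8)^0.3778 = 31.5 × 1.1606 = 36.5590 m/s

36.6 m/s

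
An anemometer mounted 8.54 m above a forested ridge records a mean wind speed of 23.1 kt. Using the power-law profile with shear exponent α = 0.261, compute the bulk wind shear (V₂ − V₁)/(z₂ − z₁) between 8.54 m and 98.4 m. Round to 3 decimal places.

Power law: V₂ = V₁ · (z₂/z₁)^α = 23.1 × (11.5222)^0.261 = 43.7193 kt
ΔV/Δz = (43.7193 − 23.1)/(98.4 − 8.54) = 20.6193/89.8600 = 0.22946 kt/m

0.229 kt/m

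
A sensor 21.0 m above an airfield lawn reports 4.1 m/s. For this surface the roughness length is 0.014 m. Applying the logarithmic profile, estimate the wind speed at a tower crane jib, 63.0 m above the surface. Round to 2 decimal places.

4.72 m/s

Log law: V(z) ∝ ln(z/z₀), so V₂/V₁ = ln(z₂/z₀) / ln(z₁/z₀).
ln(63.0/0.014) = 8.4118, ln(21.0/0.014) = 7.3132
V₂ = 4.1 × 8.4118/7.3132 = 4.1 × 1.1502 = 4.7159 m/s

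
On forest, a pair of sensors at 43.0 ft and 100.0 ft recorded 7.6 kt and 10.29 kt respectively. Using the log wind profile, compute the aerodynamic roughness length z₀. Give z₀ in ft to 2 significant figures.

Log law: V(z) ∝ ln(z/z₀). With r = V₁/V₂ = 7.6/10.29 = 0.73858,
r · ln(z₂/z₀) = ln(z₁/z₀) ⇒ ln z₀ = (ln z₁ − r·ln z₂)/(1 − r)
ln z₀ = (3.76120 − 0.73858×4.60517) / 0.26142 = 1.3767
z₀ = exp(1.3767) = 3.962 ft

z₀ ≈ 4.0 ft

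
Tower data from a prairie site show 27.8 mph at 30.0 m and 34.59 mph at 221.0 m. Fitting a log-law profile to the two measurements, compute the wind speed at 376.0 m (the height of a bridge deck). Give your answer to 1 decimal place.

36.4 mph

Log law: V ∝ ln(z/z₀). From the pair, with r = V₁/V₂ = 0.80370,
ln z₀ = (ln z₁ − r·ln z₂)/(1 − r) = (3.4012 − 0.80370×5.3982)/0.19630 = -4.7749 → z₀ = 0.008439 m
V₃ = V₁ · ln(z₃/z₀)/ln(z₁/z₀) = 27.8 × 10.7045/8.1761 = 36.3969 mph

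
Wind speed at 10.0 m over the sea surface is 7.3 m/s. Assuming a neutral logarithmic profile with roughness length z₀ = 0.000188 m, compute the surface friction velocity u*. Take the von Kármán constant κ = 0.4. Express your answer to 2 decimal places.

u* ≈ 0.27 m/s

Log law: V(z) = (u*/κ) · ln(z/z₀) ⇒ u* = κ · V / ln(z/z₀)
u* = 0.4 × 7.3 / ln(10.0/0.000188) = 0.4 × 7.3 / 10.8817
   = 2.9200 / 10.8817 = 0.2683 m/s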